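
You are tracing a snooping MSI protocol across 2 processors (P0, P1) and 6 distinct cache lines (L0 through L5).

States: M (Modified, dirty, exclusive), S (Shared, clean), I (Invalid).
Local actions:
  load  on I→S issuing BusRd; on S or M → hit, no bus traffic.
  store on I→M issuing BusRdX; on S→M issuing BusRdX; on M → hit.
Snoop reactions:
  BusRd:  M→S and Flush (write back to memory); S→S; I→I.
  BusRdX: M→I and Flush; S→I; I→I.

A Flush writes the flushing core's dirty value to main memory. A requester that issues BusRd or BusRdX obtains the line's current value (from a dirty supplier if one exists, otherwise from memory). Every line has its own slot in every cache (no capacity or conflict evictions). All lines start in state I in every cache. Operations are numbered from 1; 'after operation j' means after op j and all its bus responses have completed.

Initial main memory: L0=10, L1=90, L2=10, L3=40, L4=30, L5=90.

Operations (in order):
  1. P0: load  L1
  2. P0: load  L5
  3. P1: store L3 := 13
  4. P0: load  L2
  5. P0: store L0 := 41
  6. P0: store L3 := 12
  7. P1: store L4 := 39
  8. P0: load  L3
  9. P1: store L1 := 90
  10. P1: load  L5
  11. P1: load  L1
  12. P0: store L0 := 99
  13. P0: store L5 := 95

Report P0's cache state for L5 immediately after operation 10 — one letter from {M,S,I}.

[1] P0: load  L1 | P0:S(90), P1:I | bus: BusRd
[2] P0: load  L5 | P0:S(90), P1:I | bus: BusRd
[3] P1: store L3 := 13 | P0:I, P1:M(13) | bus: BusRdX
[4] P0: load  L2 | P0:S(10), P1:I | bus: BusRd
[5] P0: store L0 := 41 | P0:M(41), P1:I | bus: BusRdX
[6] P0: store L3 := 12 | P0:M(12), P1:I | bus: BusRdX,Flush
[7] P1: store L4 := 39 | P0:I, P1:M(39) | bus: BusRdX
[8] P0: load  L3 | P0:M(12), P1:I | bus: none
[9] P1: store L1 := 90 | P0:I, P1:M(90) | bus: BusRdX
[10] P1: load  L5 | P0:S(90), P1:S(90) | bus: BusRd
[11] P1: load  L1 | P0:I, P1:M(90) | bus: none
[12] P0: store L0 := 99 | P0:M(99), P1:I | bus: none
[13] P0: store L5 := 95 | P0:M(95), P1:I | bus: BusRdX

state = S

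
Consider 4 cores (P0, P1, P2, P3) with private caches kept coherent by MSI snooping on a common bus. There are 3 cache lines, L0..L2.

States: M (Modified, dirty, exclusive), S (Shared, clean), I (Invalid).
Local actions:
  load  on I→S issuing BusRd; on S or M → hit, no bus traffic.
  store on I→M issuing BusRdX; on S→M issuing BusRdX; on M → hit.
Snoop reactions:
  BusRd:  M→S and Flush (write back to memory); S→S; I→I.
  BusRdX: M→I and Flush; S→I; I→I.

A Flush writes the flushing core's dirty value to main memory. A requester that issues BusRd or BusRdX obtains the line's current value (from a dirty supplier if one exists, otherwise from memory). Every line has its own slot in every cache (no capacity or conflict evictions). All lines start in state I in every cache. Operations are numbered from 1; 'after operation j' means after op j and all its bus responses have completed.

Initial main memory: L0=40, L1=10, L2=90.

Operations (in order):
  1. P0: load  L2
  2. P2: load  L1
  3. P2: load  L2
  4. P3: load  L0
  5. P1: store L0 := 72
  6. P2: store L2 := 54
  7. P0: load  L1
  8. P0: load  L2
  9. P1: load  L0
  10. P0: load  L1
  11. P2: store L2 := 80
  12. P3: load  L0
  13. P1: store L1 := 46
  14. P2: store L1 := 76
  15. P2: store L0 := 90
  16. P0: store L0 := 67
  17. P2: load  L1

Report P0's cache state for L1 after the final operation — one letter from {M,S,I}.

  op1 P0: load  L2 → S/I/I/I on L2; bus BusRd; mem=90
  op2 P2: load  L1 → I/I/S/I on L1; bus BusRd; mem=10
  op3 P2: load  L2 → S/I/S/I on L2; bus BusRd; mem=90
  op4 P3: load  L0 → I/I/I/S on L0; bus BusRd; mem=40
  op5 P1: store L0 := 72 → I/M/I/I on L0; bus BusRdX; mem=40
  op6 P2: store L2 := 54 → I/I/M/I on L2; bus BusRdX; mem=90
  op7 P0: load  L1 → S/I/S/I on L1; bus BusRd; mem=10
  op8 P0: load  L2 → S/I/S/I on L2; bus BusRd Flush; mem=54
  op9 P1: load  L0 → I/M/I/I on L0; bus (none); mem=40
  op10 P0: load  L1 → S/I/S/I on L1; bus (none); mem=10
  op11 P2: store L2 := 80 → I/I/M/I on L2; bus BusRdX; mem=54
  op12 P3: load  L0 → I/S/I/S on L0; bus BusRd Flush; mem=72
  op13 P1: store L1 := 46 → I/M/I/I on L1; bus BusRdX; mem=10
  op14 P2: store L1 := 76 → I/I/M/I on L1; bus BusRdX Flush; mem=46
  op15 P2: store L0 := 90 → I/I/M/I on L0; bus BusRdX; mem=72
  op16 P0: store L0 := 67 → M/I/I/I on L0; bus BusRdX Flush; mem=90
  op17 P2: load  L1 → I/I/M/I on L1; bus (none); mem=46

state = I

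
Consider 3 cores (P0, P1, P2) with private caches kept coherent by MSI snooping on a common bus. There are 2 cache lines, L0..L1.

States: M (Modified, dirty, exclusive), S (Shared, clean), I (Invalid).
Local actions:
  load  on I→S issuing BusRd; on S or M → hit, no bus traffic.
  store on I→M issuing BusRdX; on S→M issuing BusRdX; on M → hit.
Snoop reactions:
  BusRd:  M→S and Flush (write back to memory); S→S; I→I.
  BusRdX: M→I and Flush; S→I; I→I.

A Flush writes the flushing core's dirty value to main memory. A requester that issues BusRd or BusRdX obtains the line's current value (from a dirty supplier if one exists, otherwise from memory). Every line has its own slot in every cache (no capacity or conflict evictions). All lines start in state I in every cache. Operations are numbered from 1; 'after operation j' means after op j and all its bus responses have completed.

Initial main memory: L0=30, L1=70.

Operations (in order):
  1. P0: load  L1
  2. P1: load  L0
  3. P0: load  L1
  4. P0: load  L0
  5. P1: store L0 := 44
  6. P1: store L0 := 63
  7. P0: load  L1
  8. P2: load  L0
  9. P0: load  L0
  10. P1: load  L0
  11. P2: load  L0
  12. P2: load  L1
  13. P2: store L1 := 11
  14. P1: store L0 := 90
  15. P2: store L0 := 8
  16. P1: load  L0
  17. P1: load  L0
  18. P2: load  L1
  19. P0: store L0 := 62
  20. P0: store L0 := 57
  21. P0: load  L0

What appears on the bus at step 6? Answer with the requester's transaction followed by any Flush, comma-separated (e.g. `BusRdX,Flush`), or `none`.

step 1: P0: load  L1  ⟶  SII  (L1)  txn=BusRd  M[L1]=70
step 2: P1: load  L0  ⟶  ISI  (L0)  txn=BusRd  M[L0]=30
step 3: P0: load  L1  ⟶  SII  (L1)  txn=∅  M[L1]=70
step 4: P0: load  L0  ⟶  SSI  (L0)  txn=BusRd  M[L0]=30
step 5: P1: store L0 := 44  ⟶  IMI  (L0)  txn=BusRdX  M[L0]=30
step 6: P1: store L0 := 63  ⟶  IMI  (L0)  txn=∅  M[L0]=30
step 7: P0: load  L1  ⟶  SII  (L1)  txn=∅  M[L1]=70
step 8: P2: load  L0  ⟶  ISS  (L0)  txn=BusRd+Flush  M[L0]=63
step 9: P0: load  L0  ⟶  SSS  (L0)  txn=BusRd  M[L0]=63
step 10: P1: load  L0  ⟶  SSS  (L0)  txn=∅  M[L0]=63
step 11: P2: load  L0  ⟶  SSS  (L0)  txn=∅  M[L0]=63
step 12: P2: load  L1  ⟶  SIS  (L1)  txn=BusRd  M[L1]=70
step 13: P2: store L1 := 11  ⟶  IIM  (L1)  txn=BusRdX  M[L1]=70
step 14: P1: store L0 := 90  ⟶  IMI  (L0)  txn=BusRdX  M[L0]=63
step 15: P2: store L0 := 8  ⟶  IIM  (L0)  txn=BusRdX+Flush  M[L0]=90
step 16: P1: load  L0  ⟶  ISS  (L0)  txn=BusRd+Flush  M[L0]=8
step 17: P1: load  L0  ⟶  ISS  (L0)  txn=∅  M[L0]=8
step 18: P2: load  L1  ⟶  IIM  (L1)  txn=∅  M[L1]=70
step 19: P0: store L0 := 62  ⟶  MII  (L0)  txn=BusRdX  M[L0]=8
step 20: P0: store L0 := 57  ⟶  MII  (L0)  txn=∅  M[L0]=8
step 21: P0: load  L0  ⟶  MII  (L0)  txn=∅  M[L0]=8

bus = none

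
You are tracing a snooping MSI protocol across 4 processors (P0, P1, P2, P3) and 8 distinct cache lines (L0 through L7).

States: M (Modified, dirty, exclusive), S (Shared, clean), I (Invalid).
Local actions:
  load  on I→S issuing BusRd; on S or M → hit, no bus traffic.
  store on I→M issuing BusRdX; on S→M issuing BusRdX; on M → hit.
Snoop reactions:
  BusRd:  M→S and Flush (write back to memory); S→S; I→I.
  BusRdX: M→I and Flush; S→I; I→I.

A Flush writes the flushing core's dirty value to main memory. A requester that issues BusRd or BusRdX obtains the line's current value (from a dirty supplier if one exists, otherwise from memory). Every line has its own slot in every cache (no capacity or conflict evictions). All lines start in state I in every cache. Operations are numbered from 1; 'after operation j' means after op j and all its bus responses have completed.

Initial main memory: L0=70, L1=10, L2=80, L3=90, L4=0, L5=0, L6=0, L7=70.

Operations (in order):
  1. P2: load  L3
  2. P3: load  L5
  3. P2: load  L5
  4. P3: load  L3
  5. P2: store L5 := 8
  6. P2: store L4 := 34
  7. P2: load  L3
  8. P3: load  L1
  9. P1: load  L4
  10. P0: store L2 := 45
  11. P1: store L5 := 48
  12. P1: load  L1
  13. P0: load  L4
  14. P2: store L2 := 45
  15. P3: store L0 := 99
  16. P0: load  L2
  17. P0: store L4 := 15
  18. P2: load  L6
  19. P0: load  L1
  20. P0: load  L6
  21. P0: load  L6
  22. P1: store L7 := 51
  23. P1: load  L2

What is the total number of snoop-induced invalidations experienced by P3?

1. P2: load  L3  bus=[BusRd]  L3: P0=I P1=I P2=S P3=I  mem[L3]=90
2. P3: load  L5  bus=[BusRd]  L5: P0=I P1=I P2=I P3=S  mem[L5]=0
3. P2: load  L5  bus=[BusRd]  L5: P0=I P1=I P2=S P3=S  mem[L5]=0
4. P3: load  L3  bus=[BusRd]  L3: P0=I P1=I P2=S P3=S  mem[L3]=90
5. P2: store L5 := 8  bus=[BusRdX]  L5: P0=I P1=I P2=M P3=I  mem[L5]=0
6. P2: store L4 := 34  bus=[BusRdX]  L4: P0=I P1=I P2=M P3=I  mem[L4]=0
7. P2: load  L3  bus=[-]  L3: P0=I P1=I P2=S P3=S  mem[L3]=90
8. P3: load  L1  bus=[BusRd]  L1: P0=I P1=I P2=I P3=S  mem[L1]=10
9. P1: load  L4  bus=[BusRd,Flush]  L4: P0=I P1=S P2=S P3=I  mem[L4]=34
10. P0: store L2 := 45  bus=[BusRdX]  L2: P0=M P1=I P2=I P3=I  mem[L2]=80
11. P1: store L5 := 48  bus=[BusRdX,Flush]  L5: P0=I P1=M P2=I P3=I  mem[L5]=8
12. P1: load  L1  bus=[BusRd]  L1: P0=I P1=S P2=I P3=S  mem[L1]=10
13. P0: load  L4  bus=[BusRd]  L4: P0=S P1=S P2=S P3=I  mem[L4]=34
14. P2: store L2 := 45  bus=[BusRdX,Flush]  L2: P0=I P1=I P2=M P3=I  mem[L2]=45
15. P3: store L0 := 99  bus=[BusRdX]  L0: P0=I P1=I P2=I P3=M  mem[L0]=70
16. P0: load  L2  bus=[BusRd,Flush]  L2: P0=S P1=I P2=S P3=I  mem[L2]=45
17. P0: store L4 := 15  bus=[BusRdX]  L4: P0=M P1=I P2=I P3=I  mem[L4]=34
18. P2: load  L6  bus=[BusRd]  L6: P0=I P1=I P2=S P3=I  mem[L6]=0
19. P0: load  L1  bus=[BusRd]  L1: P0=S P1=S P2=I P3=S  mem[L1]=10
20. P0: load  L6  bus=[BusRd]  L6: P0=S P1=I P2=S P3=I  mem[L6]=0
21. P0: load  L6  bus=[-]  L6: P0=S P1=I P2=S P3=I  mem[L6]=0
22. P1: store L7 := 51  bus=[BusRdX]  L7: P0=I P1=M P2=I P3=I  mem[L7]=70
23. P1: load  L2  bus=[BusRd]  L2: P0=S P1=S P2=S P3=I  mem[L2]=45

invalidations = 1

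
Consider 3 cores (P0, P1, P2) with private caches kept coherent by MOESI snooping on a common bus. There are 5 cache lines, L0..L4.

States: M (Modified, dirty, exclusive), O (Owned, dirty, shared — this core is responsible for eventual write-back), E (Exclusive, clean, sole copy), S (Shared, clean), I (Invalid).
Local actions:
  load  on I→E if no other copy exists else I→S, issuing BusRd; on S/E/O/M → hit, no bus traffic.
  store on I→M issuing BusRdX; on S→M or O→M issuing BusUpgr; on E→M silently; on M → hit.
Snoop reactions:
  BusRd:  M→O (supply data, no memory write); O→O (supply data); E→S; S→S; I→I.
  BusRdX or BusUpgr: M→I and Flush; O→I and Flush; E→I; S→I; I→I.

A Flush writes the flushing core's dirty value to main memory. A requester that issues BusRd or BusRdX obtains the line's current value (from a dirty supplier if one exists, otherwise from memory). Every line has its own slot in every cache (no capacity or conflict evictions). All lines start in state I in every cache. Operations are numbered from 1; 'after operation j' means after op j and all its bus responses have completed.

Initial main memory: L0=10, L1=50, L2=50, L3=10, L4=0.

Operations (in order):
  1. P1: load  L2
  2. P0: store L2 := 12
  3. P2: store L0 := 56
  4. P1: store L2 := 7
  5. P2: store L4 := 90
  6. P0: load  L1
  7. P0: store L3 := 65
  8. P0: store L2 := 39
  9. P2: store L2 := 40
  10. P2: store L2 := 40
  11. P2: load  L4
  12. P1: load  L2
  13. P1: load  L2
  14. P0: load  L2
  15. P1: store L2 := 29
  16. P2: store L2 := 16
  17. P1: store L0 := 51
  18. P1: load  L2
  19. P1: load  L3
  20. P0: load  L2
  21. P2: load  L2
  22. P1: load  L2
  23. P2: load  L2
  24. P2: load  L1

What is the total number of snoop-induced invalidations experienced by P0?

invalidations = 3

[1] P1: load  L2 | P0:I, P1:E(50), P2:I | bus: BusRd
[2] P0: store L2 := 12 | P0:M(12), P1:I, P2:I | bus: BusRdX
[3] P2: store L0 := 56 | P0:I, P1:I, P2:M(56) | bus: BusRdX
[4] P1: store L2 := 7 | P0:I, P1:M(7), P2:I | bus: BusRdX,Flush
[5] P2: store L4 := 90 | P0:I, P1:I, P2:M(90) | bus: BusRdX
[6] P0: load  L1 | P0:E(50), P1:I, P2:I | bus: BusRd
[7] P0: store L3 := 65 | P0:M(65), P1:I, P2:I | bus: BusRdX
[8] P0: store L2 := 39 | P0:M(39), P1:I, P2:I | bus: BusRdX,Flush
[9] P2: store L2 := 40 | P0:I, P1:I, P2:M(40) | bus: BusRdX,Flush
[10] P2: store L2 := 40 | P0:I, P1:I, P2:M(40) | bus: none
[11] P2: load  L4 | P0:I, P1:I, P2:M(90) | bus: none
[12] P1: load  L2 | P0:I, P1:S(40), P2:O(40) | bus: BusRd
[13] P1: load  L2 | P0:I, P1:S(40), P2:O(40) | bus: none
[14] P0: load  L2 | P0:S(40), P1:S(40), P2:O(40) | bus: BusRd
[15] P1: store L2 := 29 | P0:I, P1:M(29), P2:I | bus: BusUpgr,Flush
[16] P2: store L2 := 16 | P0:I, P1:I, P2:M(16) | bus: BusRdX,Flush
[17] P1: store L0 := 51 | P0:I, P1:M(51), P2:I | bus: BusRdX,Flush
[18] P1: load  L2 | P0:I, P1:S(16), P2:O(16) | bus: BusRd
[19] P1: load  L3 | P0:O(65), P1:S(65), P2:I | bus: BusRd
[20] P0: load  L2 | P0:S(16), P1:S(16), P2:O(16) | bus: BusRd
[21] P2: load  L2 | P0:S(16), P1:S(16), P2:O(16) | bus: none
[22] P1: load  L2 | P0:S(16), P1:S(16), P2:O(16) | bus: none
[23] P2: load  L2 | P0:S(16), P1:S(16), P2:O(16) | bus: none
[24] P2: load  L1 | P0:S(50), P1:I, P2:S(50) | bus: BusRd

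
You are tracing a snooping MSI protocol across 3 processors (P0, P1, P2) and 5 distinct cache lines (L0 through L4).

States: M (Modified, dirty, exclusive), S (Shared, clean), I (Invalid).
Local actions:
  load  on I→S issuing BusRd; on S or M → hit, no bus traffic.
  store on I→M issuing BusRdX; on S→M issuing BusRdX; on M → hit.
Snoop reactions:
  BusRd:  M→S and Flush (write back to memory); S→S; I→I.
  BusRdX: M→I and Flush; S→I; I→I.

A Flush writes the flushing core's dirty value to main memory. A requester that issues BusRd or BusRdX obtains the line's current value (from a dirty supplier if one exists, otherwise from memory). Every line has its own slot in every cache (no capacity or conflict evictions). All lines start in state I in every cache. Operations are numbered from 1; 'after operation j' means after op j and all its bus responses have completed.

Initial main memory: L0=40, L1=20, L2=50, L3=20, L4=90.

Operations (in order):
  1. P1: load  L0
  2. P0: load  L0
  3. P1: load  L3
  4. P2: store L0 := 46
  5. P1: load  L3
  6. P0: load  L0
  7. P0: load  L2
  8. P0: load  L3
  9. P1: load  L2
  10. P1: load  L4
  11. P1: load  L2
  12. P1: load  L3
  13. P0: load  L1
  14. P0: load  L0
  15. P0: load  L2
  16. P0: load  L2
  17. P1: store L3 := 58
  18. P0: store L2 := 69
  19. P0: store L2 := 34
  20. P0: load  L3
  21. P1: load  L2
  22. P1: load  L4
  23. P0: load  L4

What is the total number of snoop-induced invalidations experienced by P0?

[1] P1: load  L0 | P0:I, P1:S(40), P2:I | bus: BusRd
[2] P0: load  L0 | P0:S(40), P1:S(40), P2:I | bus: BusRd
[3] P1: load  L3 | P0:I, P1:S(20), P2:I | bus: BusRd
[4] P2: store L0 := 46 | P0:I, P1:I, P2:M(46) | bus: BusRdX
[5] P1: load  L3 | P0:I, P1:S(20), P2:I | bus: none
[6] P0: load  L0 | P0:S(46), P1:I, P2:S(46) | bus: BusRd,Flush
[7] P0: load  L2 | P0:S(50), P1:I, P2:I | bus: BusRd
[8] P0: load  L3 | P0:S(20), P1:S(20), P2:I | bus: BusRd
[9] P1: load  L2 | P0:S(50), P1:S(50), P2:I | bus: BusRd
[10] P1: load  L4 | P0:I, P1:S(90), P2:I | bus: BusRd
[11] P1: load  L2 | P0:S(50), P1:S(50), P2:I | bus: none
[12] P1: load  L3 | P0:S(20), P1:S(20), P2:I | bus: none
[13] P0: load  L1 | P0:S(20), P1:I, P2:I | bus: BusRd
[14] P0: load  L0 | P0:S(46), P1:I, P2:S(46) | bus: none
[15] P0: load  L2 | P0:S(50), P1:S(50), P2:I | bus: none
[16] P0: load  L2 | P0:S(50), P1:S(50), P2:I | bus: none
[17] P1: store L3 := 58 | P0:I, P1:M(58), P2:I | bus: BusRdX
[18] P0: store L2 := 69 | P0:M(69), P1:I, P2:I | bus: BusRdX
[19] P0: store L2 := 34 | P0:M(34), P1:I, P2:I | bus: none
[20] P0: load  L3 | P0:S(58), P1:S(58), P2:I | bus: BusRd,Flush
[21] P1: load  L2 | P0:S(34), P1:S(34), P2:I | bus: BusRd,Flush
[22] P1: load  L4 | P0:I, P1:S(90), P2:I | bus: none
[23] P0: load  L4 | P0:S(90), P1:S(90), P2:I | bus: BusRd

invalidations = 2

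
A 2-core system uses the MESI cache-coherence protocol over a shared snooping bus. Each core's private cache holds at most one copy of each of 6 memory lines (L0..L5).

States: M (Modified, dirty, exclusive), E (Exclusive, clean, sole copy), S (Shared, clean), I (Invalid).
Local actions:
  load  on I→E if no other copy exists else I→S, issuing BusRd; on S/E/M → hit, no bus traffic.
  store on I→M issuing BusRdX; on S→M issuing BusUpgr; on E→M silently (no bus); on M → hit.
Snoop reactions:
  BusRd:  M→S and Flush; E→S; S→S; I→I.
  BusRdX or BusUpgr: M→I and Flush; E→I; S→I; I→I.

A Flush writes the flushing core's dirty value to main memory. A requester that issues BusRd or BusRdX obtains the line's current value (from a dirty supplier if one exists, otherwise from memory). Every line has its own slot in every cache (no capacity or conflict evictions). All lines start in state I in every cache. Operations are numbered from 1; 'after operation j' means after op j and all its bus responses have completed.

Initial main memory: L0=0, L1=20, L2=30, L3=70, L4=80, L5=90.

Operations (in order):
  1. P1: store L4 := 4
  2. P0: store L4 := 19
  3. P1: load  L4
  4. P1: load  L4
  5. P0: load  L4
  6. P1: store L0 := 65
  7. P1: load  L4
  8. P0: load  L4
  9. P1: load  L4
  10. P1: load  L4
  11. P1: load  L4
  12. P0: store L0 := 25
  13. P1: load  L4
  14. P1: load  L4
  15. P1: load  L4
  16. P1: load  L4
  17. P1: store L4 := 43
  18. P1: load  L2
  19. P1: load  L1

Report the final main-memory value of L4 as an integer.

memory[L4] = 19

1. P1: store L4 := 4  bus=[BusRdX]  L4: P0=I P1=M  mem[L4]=80
2. P0: store L4 := 19  bus=[BusRdX,Flush]  L4: P0=M P1=I  mem[L4]=4
3. P1: load  L4  bus=[BusRd,Flush]  L4: P0=S P1=S  mem[L4]=19
4. P1: load  L4  bus=[-]  L4: P0=S P1=S  mem[L4]=19
5. P0: load  L4  bus=[-]  L4: P0=S P1=S  mem[L4]=19
6. P1: store L0 := 65  bus=[BusRdX]  L0: P0=I P1=M  mem[L0]=0
7. P1: load  L4  bus=[-]  L4: P0=S P1=S  mem[L4]=19
8. P0: load  L4  bus=[-]  L4: P0=S P1=S  mem[L4]=19
9. P1: load  L4  bus=[-]  L4: P0=S P1=S  mem[L4]=19
10. P1: load  L4  bus=[-]  L4: P0=S P1=S  mem[L4]=19
11. P1: load  L4  bus=[-]  L4: P0=S P1=S  mem[L4]=19
12. P0: store L0 := 25  bus=[BusRdX,Flush]  L0: P0=M P1=I  mem[L0]=65
13. P1: load  L4  bus=[-]  L4: P0=S P1=S  mem[L4]=19
14. P1: load  L4  bus=[-]  L4: P0=S P1=S  mem[L4]=19
15. P1: load  L4  bus=[-]  L4: P0=S P1=S  mem[L4]=19
16. P1: load  L4  bus=[-]  L4: P0=S P1=S  mem[L4]=19
17. P1: store L4 := 43  bus=[BusUpgr]  L4: P0=I P1=M  mem[L4]=19
18. P1: load  L2  bus=[BusRd]  L2: P0=I P1=E  mem[L2]=30
19. P1: load  L1  bus=[BusRd]  L1: P0=I P1=E  mem[L1]=20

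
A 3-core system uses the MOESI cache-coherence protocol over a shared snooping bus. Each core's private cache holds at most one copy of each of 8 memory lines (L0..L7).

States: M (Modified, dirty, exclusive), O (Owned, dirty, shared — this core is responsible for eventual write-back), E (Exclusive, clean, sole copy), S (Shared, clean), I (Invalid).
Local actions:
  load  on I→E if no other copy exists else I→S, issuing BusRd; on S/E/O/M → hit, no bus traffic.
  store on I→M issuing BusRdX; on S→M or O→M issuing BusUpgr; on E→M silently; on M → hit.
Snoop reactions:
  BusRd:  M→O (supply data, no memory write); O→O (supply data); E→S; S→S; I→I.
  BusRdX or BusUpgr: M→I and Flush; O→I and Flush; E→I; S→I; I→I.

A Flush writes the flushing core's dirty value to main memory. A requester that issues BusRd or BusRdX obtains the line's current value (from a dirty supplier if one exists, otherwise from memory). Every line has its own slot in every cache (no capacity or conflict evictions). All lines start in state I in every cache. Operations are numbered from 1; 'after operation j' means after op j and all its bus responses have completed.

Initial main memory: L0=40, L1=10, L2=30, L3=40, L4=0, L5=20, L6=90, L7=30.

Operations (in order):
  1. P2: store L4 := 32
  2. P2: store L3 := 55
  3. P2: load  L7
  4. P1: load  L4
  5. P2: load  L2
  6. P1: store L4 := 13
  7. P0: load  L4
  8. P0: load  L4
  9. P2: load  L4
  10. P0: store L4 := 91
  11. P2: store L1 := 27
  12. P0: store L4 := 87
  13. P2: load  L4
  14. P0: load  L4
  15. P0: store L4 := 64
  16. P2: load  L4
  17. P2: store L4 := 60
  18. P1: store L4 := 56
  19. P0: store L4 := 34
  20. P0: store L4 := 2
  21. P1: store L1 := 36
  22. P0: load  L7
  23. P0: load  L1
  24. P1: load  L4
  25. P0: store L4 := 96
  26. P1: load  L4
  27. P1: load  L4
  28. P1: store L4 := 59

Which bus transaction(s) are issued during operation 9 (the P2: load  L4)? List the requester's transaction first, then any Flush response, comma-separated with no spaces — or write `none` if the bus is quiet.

[1] P2: store L4 := 32 | P0:I, P1:I, P2:M(32) | bus: BusRdX
[2] P2: store L3 := 55 | P0:I, P1:I, P2:M(55) | bus: BusRdX
[3] P2: load  L7 | P0:I, P1:I, P2:E(30) | bus: BusRd
[4] P1: load  L4 | P0:I, P1:S(32), P2:O(32) | bus: BusRd
[5] P2: load  L2 | P0:I, P1:I, P2:E(30) | bus: BusRd
[6] P1: store L4 := 13 | P0:I, P1:M(13), P2:I | bus: BusUpgr,Flush
[7] P0: load  L4 | P0:S(13), P1:O(13), P2:I | bus: BusRd
[8] P0: load  L4 | P0:S(13), P1:O(13), P2:I | bus: none
[9] P2: load  L4 | P0:S(13), P1:O(13), P2:S(13) | bus: BusRd
[10] P0: store L4 := 91 | P0:M(91), P1:I, P2:I | bus: BusUpgr,Flush
[11] P2: store L1 := 27 | P0:I, P1:I, P2:M(27) | bus: BusRdX
[12] P0: store L4 := 87 | P0:M(87), P1:I, P2:I | bus: none
[13] P2: load  L4 | P0:O(87), P1:I, P2:S(87) | bus: BusRd
[14] P0: load  L4 | P0:O(87), P1:I, P2:S(87) | bus: none
[15] P0: store L4 := 64 | P0:M(64), P1:I, P2:I | bus: BusUpgr
[16] P2: load  L4 | P0:O(64), P1:I, P2:S(64) | bus: BusRd
[17] P2: store L4 := 60 | P0:I, P1:I, P2:M(60) | bus: BusUpgr,Flush
[18] P1: store L4 := 56 | P0:I, P1:M(56), P2:I | bus: BusRdX,Flush
[19] P0: store L4 := 34 | P0:M(34), P1:I, P2:I | bus: BusRdX,Flush
[20] P0: store L4 := 2 | P0:M(2), P1:I, P2:I | bus: none
[21] P1: store L1 := 36 | P0:I, P1:M(36), P2:I | bus: BusRdX,Flush
[22] P0: load  L7 | P0:S(30), P1:I, P2:S(30) | bus: BusRd
[23] P0: load  L1 | P0:S(36), P1:O(36), P2:I | bus: BusRd
[24] P1: load  L4 | P0:O(2), P1:S(2), P2:I | bus: BusRd
[25] P0: store L4 := 96 | P0:M(96), P1:I, P2:I | bus: BusUpgr
[26] P1: load  L4 | P0:O(96), P1:S(96), P2:I | bus: BusRd
[27] P1: load  L4 | P0:O(96), P1:S(96), P2:I | bus: none
[28] P1: store L4 := 59 | P0:I, P1:M(59), P2:I | bus: BusUpgr,Flush

bus = BusRd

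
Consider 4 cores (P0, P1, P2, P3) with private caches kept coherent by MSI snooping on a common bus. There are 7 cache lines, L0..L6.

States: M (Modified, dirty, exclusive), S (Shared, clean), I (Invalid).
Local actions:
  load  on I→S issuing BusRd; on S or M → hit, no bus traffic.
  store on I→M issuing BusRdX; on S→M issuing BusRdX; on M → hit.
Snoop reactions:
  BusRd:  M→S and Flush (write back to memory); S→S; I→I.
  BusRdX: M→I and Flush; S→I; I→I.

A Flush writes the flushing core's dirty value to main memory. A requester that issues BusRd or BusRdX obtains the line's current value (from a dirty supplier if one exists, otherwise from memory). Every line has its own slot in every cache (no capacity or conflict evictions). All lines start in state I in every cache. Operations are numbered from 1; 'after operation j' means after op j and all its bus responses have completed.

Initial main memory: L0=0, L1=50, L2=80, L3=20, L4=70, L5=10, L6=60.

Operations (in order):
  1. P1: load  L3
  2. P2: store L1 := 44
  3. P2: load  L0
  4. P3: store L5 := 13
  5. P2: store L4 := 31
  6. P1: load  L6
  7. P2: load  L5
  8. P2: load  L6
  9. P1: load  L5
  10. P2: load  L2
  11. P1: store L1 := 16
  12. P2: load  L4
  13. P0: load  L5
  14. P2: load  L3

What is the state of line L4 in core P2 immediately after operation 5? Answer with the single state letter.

1. P1: load  L3  bus=[BusRd]  L3: P0=I P1=S P2=I P3=I  mem[L3]=20
2. P2: store L1 := 44  bus=[BusRdX]  L1: P0=I P1=I P2=M P3=I  mem[L1]=50
3. P2: load  L0  bus=[BusRd]  L0: P0=I P1=I P2=S P3=I  mem[L0]=0
4. P3: store L5 := 13  bus=[BusRdX]  L5: P0=I P1=I P2=I P3=M  mem[L5]=10
5. P2: store L4 := 31  bus=[BusRdX]  L4: P0=I P1=I P2=M P3=I  mem[L4]=70
6. P1: load  L6  bus=[BusRd]  L6: P0=I P1=S P2=I P3=I  mem[L6]=60
7. P2: load  L5  bus=[BusRd,Flush]  L5: P0=I P1=I P2=S P3=S  mem[L5]=13
8. P2: load  L6  bus=[BusRd]  L6: P0=I P1=S P2=S P3=I  mem[L6]=60
9. P1: load  L5  bus=[BusRd]  L5: P0=I P1=S P2=S P3=S  mem[L5]=13
10. P2: load  L2  bus=[BusRd]  L2: P0=I P1=I P2=S P3=I  mem[L2]=80
11. P1: store L1 := 16  bus=[BusRdX,Flush]  L1: P0=I P1=M P2=I P3=I  mem[L1]=44
12. P2: load  L4  bus=[-]  L4: P0=I P1=I P2=M P3=I  mem[L4]=70
13. P0: load  L5  bus=[BusRd]  L5: P0=S P1=S P2=S P3=S  mem[L5]=13
14. P2: load  L3  bus=[BusRd]  L3: P0=I P1=S P2=S P3=I  mem[L3]=20

state = M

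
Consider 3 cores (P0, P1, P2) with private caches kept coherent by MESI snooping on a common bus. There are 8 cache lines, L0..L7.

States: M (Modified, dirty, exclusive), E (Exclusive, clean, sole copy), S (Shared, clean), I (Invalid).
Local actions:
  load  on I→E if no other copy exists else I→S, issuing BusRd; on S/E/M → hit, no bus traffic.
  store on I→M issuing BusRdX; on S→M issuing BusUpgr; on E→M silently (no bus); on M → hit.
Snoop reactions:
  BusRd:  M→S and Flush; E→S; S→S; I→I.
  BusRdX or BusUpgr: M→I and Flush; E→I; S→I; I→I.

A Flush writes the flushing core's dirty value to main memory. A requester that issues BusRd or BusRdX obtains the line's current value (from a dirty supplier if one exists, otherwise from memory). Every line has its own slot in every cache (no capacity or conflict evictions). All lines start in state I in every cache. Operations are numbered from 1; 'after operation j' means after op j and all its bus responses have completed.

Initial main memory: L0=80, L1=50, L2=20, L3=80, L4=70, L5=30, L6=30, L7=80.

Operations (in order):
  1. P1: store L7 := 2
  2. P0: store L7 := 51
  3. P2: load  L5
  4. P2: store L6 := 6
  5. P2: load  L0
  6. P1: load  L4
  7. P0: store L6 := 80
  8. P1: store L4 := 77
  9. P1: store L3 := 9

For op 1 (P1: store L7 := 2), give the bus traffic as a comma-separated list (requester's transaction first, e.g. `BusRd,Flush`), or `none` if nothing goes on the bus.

  op1 P1: store L7 := 2 → I/M/I on L7; bus BusRdX; mem=80
  op2 P0: store L7 := 51 → M/I/I on L7; bus BusRdX Flush; mem=2
  op3 P2: load  L5 → I/I/E on L5; bus BusRd; mem=30
  op4 P2: store L6 := 6 → I/I/M on L6; bus BusRdX; mem=30
  op5 P2: load  L0 → I/I/E on L0; bus BusRd; mem=80
  op6 P1: load  L4 → I/E/I on L4; bus BusRd; mem=70
  op7 P0: store L6 := 80 → M/I/I on L6; bus BusRdX Flush; mem=6
  op8 P1: store L4 := 77 → I/M/I on L4; bus (none); mem=70
  op9 P1: store L3 := 9 → I/M/I on L3; bus BusRdX; mem=80

bus = BusRdX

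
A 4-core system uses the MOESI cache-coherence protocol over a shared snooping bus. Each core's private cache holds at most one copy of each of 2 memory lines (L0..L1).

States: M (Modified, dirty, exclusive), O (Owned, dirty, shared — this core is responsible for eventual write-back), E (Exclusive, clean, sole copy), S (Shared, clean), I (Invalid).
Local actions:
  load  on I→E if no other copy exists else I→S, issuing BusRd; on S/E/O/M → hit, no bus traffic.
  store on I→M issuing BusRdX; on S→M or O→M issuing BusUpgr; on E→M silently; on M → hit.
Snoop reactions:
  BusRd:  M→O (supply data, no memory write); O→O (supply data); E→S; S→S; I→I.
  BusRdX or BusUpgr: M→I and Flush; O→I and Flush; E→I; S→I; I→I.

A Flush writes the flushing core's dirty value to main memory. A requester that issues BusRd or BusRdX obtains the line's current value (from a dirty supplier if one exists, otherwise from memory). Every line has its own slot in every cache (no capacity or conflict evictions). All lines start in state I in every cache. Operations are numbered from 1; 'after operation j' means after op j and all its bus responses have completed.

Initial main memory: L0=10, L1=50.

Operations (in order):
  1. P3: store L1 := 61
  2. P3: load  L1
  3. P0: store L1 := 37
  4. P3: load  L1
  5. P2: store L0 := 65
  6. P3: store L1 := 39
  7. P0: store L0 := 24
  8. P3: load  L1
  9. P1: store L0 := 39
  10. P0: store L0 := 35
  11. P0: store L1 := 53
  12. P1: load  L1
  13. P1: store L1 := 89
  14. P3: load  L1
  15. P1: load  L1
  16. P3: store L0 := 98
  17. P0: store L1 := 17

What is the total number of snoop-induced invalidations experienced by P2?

invalidations = 1

1. P3: store L1 := 61  bus=[BusRdX]  L1: P0=I P1=I P2=I P3=M  mem[L1]=50
2. P3: load  L1  bus=[-]  L1: P0=I P1=I P2=I P3=M  mem[L1]=50
3. P0: store L1 := 37  bus=[BusRdX,Flush]  L1: P0=M P1=I P2=I P3=I  mem[L1]=61
4. P3: load  L1  bus=[BusRd]  L1: P0=O P1=I P2=I P3=S  mem[L1]=61
5. P2: store L0 := 65  bus=[BusRdX]  L0: P0=I P1=I P2=M P3=I  mem[L0]=10
6. P3: store L1 := 39  bus=[BusUpgr,Flush]  L1: P0=I P1=I P2=I P3=M  mem[L1]=37
7. P0: store L0 := 24  bus=[BusRdX,Flush]  L0: P0=M P1=I P2=I P3=I  mem[L0]=65
8. P3: load  L1  bus=[-]  L1: P0=I P1=I P2=I P3=M  mem[L1]=37
9. P1: store L0 := 39  bus=[BusRdX,Flush]  L0: P0=I P1=M P2=I P3=I  mem[L0]=24
10. P0: store L0 := 35  bus=[BusRdX,Flush]  L0: P0=M P1=I P2=I P3=I  mem[L0]=39
11. P0: store L1 := 53  bus=[BusRdX,Flush]  L1: P0=M P1=I P2=I P3=I  mem[L1]=39
12. P1: load  L1  bus=[BusRd]  L1: P0=O P1=S P2=I P3=I  mem[L1]=39
13. P1: store L1 := 89  bus=[BusUpgr,Flush]  L1: P0=I P1=M P2=I P3=I  mem[L1]=53
14. P3: load  L1  bus=[BusRd]  L1: P0=I P1=O P2=I P3=S  mem[L1]=53
15. P1: load  L1  bus=[-]  L1: P0=I P1=O P2=I P3=S  mem[L1]=53
16. P3: store L0 := 98  bus=[BusRdX,Flush]  L0: P0=I P1=I P2=I P3=M  mem[L0]=35
17. P0: store L1 := 17  bus=[BusRdX,Flush]  L1: P0=M P1=I P2=I P3=I  mem[L1]=89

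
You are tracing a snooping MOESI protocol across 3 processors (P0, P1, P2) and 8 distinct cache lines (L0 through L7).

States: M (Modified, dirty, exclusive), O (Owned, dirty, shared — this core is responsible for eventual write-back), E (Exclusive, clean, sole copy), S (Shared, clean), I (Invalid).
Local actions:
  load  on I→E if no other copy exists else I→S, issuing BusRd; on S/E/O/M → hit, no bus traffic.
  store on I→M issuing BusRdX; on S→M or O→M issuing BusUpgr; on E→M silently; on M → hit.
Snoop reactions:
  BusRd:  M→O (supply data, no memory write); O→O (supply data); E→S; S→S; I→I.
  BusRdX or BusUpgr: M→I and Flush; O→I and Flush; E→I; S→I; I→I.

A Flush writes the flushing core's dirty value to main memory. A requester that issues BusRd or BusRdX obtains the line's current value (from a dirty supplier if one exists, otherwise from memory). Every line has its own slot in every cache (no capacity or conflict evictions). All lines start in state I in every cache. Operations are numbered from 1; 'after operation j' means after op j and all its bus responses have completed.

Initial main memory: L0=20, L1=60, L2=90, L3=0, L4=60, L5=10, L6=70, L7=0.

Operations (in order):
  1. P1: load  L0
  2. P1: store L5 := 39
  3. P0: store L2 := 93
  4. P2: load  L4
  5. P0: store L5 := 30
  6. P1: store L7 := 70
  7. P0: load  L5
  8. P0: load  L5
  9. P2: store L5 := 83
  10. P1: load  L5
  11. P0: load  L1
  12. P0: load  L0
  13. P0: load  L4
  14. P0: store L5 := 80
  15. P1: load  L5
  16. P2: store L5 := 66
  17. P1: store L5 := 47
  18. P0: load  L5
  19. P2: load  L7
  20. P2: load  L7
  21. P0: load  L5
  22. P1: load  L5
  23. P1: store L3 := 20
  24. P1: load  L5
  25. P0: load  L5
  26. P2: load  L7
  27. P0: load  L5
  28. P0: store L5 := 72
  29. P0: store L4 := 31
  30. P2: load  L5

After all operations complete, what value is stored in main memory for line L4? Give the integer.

memory[L4] = 60

  op1 P1: load  L0 → I/E/I on L0; bus BusRd; mem=20
  op2 P1: store L5 := 39 → I/M/I on L5; bus BusRdX; mem=10
  op3 P0: store L2 := 93 → M/I/I on L2; bus BusRdX; mem=90
  op4 P2: load  L4 → I/I/E on L4; bus BusRd; mem=60
  op5 P0: store L5 := 30 → M/I/I on L5; bus BusRdX Flush; mem=39
  op6 P1: store L7 := 70 → I/M/I on L7; bus BusRdX; mem=0
  op7 P0: load  L5 → M/I/I on L5; bus (none); mem=39
  op8 P0: load  L5 → M/I/I on L5; bus (none); mem=39
  op9 P2: store L5 := 83 → I/I/M on L5; bus BusRdX Flush; mem=30
  op10 P1: load  L5 → I/S/O on L5; bus BusRd; mem=30
  op11 P0: load  L1 → E/I/I on L1; bus BusRd; mem=60
  op12 P0: load  L0 → S/S/I on L0; bus BusRd; mem=20
  op13 P0: load  L4 → S/I/S on L4; bus BusRd; mem=60
  op14 P0: store L5 := 80 → M/I/I on L5; bus BusRdX Flush; mem=83
  op15 P1: load  L5 → O/S/I on L5; bus BusRd; mem=83
  op16 P2: store L5 := 66 → I/I/M on L5; bus BusRdX Flush; mem=80
  op17 P1: store L5 := 47 → I/M/I on L5; bus BusRdX Flush; mem=66
  op18 P0: load  L5 → S/O/I on L5; bus BusRd; mem=66
  op19 P2: load  L7 → I/O/S on L7; bus BusRd; mem=0
  op20 P2: load  L7 → I/O/S on L7; bus (none); mem=0
  op21 P0: load  L5 → S/O/I on L5; bus (none); mem=66
  op22 P1: load  L5 → S/O/I on L5; bus (none); mem=66
  op23 P1: store L3 := 20 → I/M/I on L3; bus BusRdX; mem=0
  op24 P1: load  L5 → S/O/I on L5; bus (none); mem=66
  op25 P0: load  L5 → S/O/I on L5; bus (none); mem=66
  op26 P2: load  L7 → I/O/S on L7; bus (none); mem=0
  op27 P0: load  L5 → S/O/I on L5; bus (none); mem=66
  op28 P0: store L5 := 72 → M/I/I on L5; bus BusUpgr Flush; mem=47
  op29 P0: store L4 := 31 → M/I/I on L4; bus BusUpgr; mem=60
  op30 P2: load  L5 → O/I/S on L5; bus BusRd; mem=47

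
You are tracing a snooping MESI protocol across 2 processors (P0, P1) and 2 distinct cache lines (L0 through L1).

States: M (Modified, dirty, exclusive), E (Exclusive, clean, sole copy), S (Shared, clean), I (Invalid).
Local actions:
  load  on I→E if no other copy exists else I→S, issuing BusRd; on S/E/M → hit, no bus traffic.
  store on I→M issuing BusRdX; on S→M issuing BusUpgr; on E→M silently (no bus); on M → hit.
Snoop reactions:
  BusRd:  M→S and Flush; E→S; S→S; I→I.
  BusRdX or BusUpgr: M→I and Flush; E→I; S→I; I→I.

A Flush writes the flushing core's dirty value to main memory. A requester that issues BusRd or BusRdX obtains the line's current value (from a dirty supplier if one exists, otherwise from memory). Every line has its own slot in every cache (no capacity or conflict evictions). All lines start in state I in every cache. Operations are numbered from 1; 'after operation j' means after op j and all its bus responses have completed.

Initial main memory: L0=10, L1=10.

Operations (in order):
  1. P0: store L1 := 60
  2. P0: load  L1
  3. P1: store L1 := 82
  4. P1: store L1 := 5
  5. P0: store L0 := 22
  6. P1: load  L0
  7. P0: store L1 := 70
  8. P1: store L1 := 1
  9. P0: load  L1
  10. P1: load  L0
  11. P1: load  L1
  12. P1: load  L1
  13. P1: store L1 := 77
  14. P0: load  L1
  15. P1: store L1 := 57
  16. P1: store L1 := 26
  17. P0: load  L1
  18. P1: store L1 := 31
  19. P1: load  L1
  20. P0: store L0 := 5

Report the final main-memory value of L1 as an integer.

1. P0: store L1 := 60  bus=[BusRdX]  L1: P0=M P1=I  mem[L1]=10
2. P0: load  L1  bus=[-]  L1: P0=M P1=I  mem[L1]=10
3. P1: store L1 := 82  bus=[BusRdX,Flush]  L1: P0=I P1=M  mem[L1]=60
4. P1: store L1 := 5  bus=[-]  L1: P0=I P1=M  mem[L1]=60
5. P0: store L0 := 22  bus=[BusRdX]  L0: P0=M P1=I  mem[L0]=10
6. P1: load  L0  bus=[BusRd,Flush]  L0: P0=S P1=S  mem[L0]=22
7. P0: store L1 := 70  bus=[BusRdX,Flush]  L1: P0=M P1=I  mem[L1]=5
8. P1: store L1 := 1  bus=[BusRdX,Flush]  L1: P0=I P1=M  mem[L1]=70
9. P0: load  L1  bus=[BusRd,Flush]  L1: P0=S P1=S  mem[L1]=1
10. P1: load  L0  bus=[-]  L0: P0=S P1=S  mem[L0]=22
11. P1: load  L1  bus=[-]  L1: P0=S P1=S  mem[L1]=1
12. P1: load  L1  bus=[-]  L1: P0=S P1=S  mem[L1]=1
13. P1: store L1 := 77  bus=[BusUpgr]  L1: P0=I P1=M  mem[L1]=1
14. P0: load  L1  bus=[BusRd,Flush]  L1: P0=S P1=S  mem[L1]=77
15. P1: store L1 := 57  bus=[BusUpgr]  L1: P0=I P1=M  mem[L1]=77
16. P1: store L1 := 26  bus=[-]  L1: P0=I P1=M  mem[L1]=77
17. P0: load  L1  bus=[BusRd,Flush]  L1: P0=S P1=S  mem[L1]=26
18. P1: store L1 := 31  bus=[BusUpgr]  L1: P0=I P1=M  mem[L1]=26
19. P1: load  L1  bus=[-]  L1: P0=I P1=M  mem[L1]=26
20. P0: store L0 := 5  bus=[BusUpgr]  L0: P0=M P1=I  mem[L0]=22

memory[L1] = 26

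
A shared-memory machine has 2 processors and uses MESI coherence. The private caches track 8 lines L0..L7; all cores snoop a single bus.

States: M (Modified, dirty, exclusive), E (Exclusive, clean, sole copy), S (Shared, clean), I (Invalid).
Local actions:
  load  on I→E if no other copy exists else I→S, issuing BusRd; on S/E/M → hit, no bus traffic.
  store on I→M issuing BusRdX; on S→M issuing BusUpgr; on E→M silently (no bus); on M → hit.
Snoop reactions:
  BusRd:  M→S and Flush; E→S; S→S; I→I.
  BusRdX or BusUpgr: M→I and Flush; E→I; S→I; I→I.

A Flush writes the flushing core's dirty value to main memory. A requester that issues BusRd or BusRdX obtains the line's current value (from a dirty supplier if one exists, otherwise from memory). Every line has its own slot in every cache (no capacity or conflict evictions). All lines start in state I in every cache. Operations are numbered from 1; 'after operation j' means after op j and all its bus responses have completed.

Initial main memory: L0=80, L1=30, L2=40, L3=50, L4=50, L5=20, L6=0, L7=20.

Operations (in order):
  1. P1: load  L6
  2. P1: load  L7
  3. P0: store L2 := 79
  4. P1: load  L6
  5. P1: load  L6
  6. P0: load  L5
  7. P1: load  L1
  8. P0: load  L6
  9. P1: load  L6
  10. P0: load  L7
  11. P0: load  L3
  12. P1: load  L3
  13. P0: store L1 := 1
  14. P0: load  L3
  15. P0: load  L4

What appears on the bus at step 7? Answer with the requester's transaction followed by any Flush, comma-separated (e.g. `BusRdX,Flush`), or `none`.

  op1 P1: load  L6 → I/E on L6; bus BusRd; mem=0
  op2 P1: load  L7 → I/E on L7; bus BusRd; mem=20
  op3 P0: store L2 := 79 → M/I on L2; bus BusRdX; mem=40
  op4 P1: load  L6 → I/E on L6; bus (none); mem=0
  op5 P1: load  L6 → I/E on L6; bus (none); mem=0
  op6 P0: load  L5 → E/I on L5; bus BusRd; mem=20
  op7 P1: load  L1 → I/E on L1; bus BusRd; mem=30
  op8 P0: load  L6 → S/S on L6; bus BusRd; mem=0
  op9 P1: load  L6 → S/S on L6; bus (none); mem=0
  op10 P0: load  L7 → S/S on L7; bus BusRd; mem=20
  op11 P0: load  L3 → E/I on L3; bus BusRd; mem=50
  op12 P1: load  L3 → S/S on L3; bus BusRd; mem=50
  op13 P0: store L1 := 1 → M/I on L1; bus BusRdX; mem=30
  op14 P0: load  L3 → S/S on L3; bus (none); mem=50
  op15 P0: load  L4 → E/I on L4; bus BusRd; mem=50

bus = BusRd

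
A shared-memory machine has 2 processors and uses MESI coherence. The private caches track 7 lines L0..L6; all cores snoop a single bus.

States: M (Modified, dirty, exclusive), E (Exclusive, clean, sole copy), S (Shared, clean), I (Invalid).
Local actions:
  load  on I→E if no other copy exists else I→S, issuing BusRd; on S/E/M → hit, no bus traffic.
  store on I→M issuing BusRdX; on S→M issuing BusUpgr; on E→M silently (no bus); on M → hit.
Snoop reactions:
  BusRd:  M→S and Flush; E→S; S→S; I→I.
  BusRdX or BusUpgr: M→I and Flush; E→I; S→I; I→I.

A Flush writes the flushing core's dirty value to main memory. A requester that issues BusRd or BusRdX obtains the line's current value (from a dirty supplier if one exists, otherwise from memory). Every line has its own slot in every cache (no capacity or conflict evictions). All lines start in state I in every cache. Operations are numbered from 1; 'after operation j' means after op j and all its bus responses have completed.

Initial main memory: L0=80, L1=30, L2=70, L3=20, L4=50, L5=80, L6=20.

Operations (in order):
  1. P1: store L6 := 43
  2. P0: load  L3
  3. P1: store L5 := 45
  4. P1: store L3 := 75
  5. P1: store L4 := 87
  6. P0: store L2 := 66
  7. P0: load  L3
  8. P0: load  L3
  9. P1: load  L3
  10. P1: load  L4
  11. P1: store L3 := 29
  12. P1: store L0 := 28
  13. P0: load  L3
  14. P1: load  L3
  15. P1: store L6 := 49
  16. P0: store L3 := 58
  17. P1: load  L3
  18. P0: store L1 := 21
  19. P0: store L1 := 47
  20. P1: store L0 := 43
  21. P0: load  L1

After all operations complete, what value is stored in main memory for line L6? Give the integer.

[1] P1: store L6 := 43 | P0:I, P1:M(43) | bus: BusRdX
[2] P0: load  L3 | P0:E(20), P1:I | bus: BusRd
[3] P1: store L5 := 45 | P0:I, P1:M(45) | bus: BusRdX
[4] P1: store L3 := 75 | P0:I, P1:M(75) | bus: BusRdX
[5] P1: store L4 := 87 | P0:I, P1:M(87) | bus: BusRdX
[6] P0: store L2 := 66 | P0:M(66), P1:I | bus: BusRdX
[7] P0: load  L3 | P0:S(75), P1:S(75) | bus: BusRd,Flush
[8] P0: load  L3 | P0:S(75), P1:S(75) | bus: none
[9] P1: load  L3 | P0:S(75), P1:S(75) | bus: none
[10] P1: load  L4 | P0:I, P1:M(87) | bus: none
[11] P1: store L3 := 29 | P0:I, P1:M(29) | bus: BusUpgr
[12] P1: store L0 := 28 | P0:I, P1:M(28) | bus: BusRdX
[13] P0: load  L3 | P0:S(29), P1:S(29) | bus: BusRd,Flush
[14] P1: load  L3 | P0:S(29), P1:S(29) | bus: none
[15] P1: store L6 := 49 | P0:I, P1:M(49) | bus: none
[16] P0: store L3 := 58 | P0:M(58), P1:I | bus: BusUpgr
[17] P1: load  L3 | P0:S(58), P1:S(58) | bus: BusRd,Flush
[18] P0: store L1 := 21 | P0:M(21), P1:I | bus: BusRdX
[19] P0: store L1 := 47 | P0:M(47), P1:I | bus: none
[20] P1: store L0 := 43 | P0:I, P1:M(43) | bus: none
[21] P0: load  L1 | P0:M(47), P1:I | bus: none

memory[L6] = 20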